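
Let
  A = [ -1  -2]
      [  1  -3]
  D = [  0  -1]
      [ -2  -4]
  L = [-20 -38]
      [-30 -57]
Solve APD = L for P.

P = [[0, 0], [1, -5]]

P = A⁻¹LD⁻¹ (apply A⁻¹ on the left and D⁻¹ on the right).
det A = 5; the adjugate gives A⁻¹ = [[-3/5, 2/5], [-1/5, -1/5]].
D has determinant -2; D⁻¹ = [[2, -1/2], [-1, 0]].
A⁻¹L = [[0, 0], [10, 19]].
P = (A⁻¹L)D⁻¹ = [[0, 0], [1, -5]].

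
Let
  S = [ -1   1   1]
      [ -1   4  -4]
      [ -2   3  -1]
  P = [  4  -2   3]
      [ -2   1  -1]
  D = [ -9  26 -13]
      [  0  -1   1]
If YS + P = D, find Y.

Y = [[3, 4, 3], [3, 1, -3]]

YS = D − P = [[-13, 28, -16], [2, -2, 2]].
Since S sits to the right of Y, Y = (D − P)S⁻¹.
det S = 4; the adjugate gives S⁻¹ = [[2, 1, -2], [7/4, 3/4, -5/4], [5/4, 1/4, -3/4]].
Y = (D − P)S⁻¹ = [[3, 4, 3], [3, 1, -3]].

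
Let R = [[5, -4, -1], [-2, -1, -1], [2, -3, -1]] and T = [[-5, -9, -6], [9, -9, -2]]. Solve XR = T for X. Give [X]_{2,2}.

-2

Since R sits to the right of X, X = TR⁻¹.
det R = -2; the adjugate gives R⁻¹ = [[1, 1/2, -3/2], [2, 3/2, -7/2], [-4, -7/2, 13/2]].
X = TR⁻¹ = [[-5, -9, -6], [9, -9, -2]] · [[1, 1/2, -3/2], [2, 3/2, -7/2], [-4, -7/2, 13/2]] = [[1, 5, 0], [-1, -2, 5]].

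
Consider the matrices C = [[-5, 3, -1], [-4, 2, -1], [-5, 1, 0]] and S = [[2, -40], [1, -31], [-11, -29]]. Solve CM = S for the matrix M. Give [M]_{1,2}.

C is on the left of M, so left-multiply by C⁻¹: M = C⁻¹S.
C has determinant 4; C⁻¹ = [[1/4, -1/4, -1/4], [5/4, -5/4, -1/4], [3/2, -5/2, 1/2]].
M = C⁻¹S = [[1/4, -1/4, -1/4], [5/4, -5/4, -1/4], [3/2, -5/2, 1/2]] · [[2, -40], [1, -31], [-11, -29]] = [[3, 5], [4, -4], [-5, 3]].

5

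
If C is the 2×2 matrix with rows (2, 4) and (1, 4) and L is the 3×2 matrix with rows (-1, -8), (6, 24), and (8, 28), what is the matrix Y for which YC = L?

Right-multiplying both sides by C⁻¹ gives Y = LC⁻¹.
det C = 4; the adjugate gives C⁻¹ = [[1, -1], [-1/4, 1/2]].
Y = LC⁻¹ = [[-1, -8], [6, 24], [8, 28]] · [[1, -1], [-1/4, 1/2]] = [[1, -3], [0, 6], [1, 6]].

Y = [[1, -3], [0, 6], [1, 6]]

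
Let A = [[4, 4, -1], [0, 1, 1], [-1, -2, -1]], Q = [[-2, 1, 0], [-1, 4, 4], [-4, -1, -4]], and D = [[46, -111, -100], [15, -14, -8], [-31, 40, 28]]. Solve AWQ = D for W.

W = [[2, -3, -5], [-5, -3, 4], [-4, 2, -3]]

W = A⁻¹DQ⁻¹ (apply A⁻¹ on the left and Q⁻¹ on the right).
det A = -1, so A⁻¹ = [[-1, -6, -5], [1, 5, 4], [-1, -4, -4]].
Q has determinant 4; Q⁻¹ = [[-3, 1, 1], [-5, 2, 2], [17/4, -3/2, -7/4]].
A⁻¹D = [[19, -5, 8], [-3, -21, -28], [18, 7, 20]].
W = (A⁻¹D)Q⁻¹ = [[2, -3, -5], [-5, -3, 4], [-4, 2, -3]].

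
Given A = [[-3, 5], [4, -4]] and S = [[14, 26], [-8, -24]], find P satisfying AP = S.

P = [[2, -2], [4, 4]]

Since A multiplies P on the left, P = A⁻¹S.
A has determinant -8; A⁻¹ = [[1/2, 5/8], [1/2, 3/8]].
P = A⁻¹S = [[1/2, 5/8], [1/2, 3/8]] · [[14, 26], [-8, -24]] = [[2, -2], [4, 4]].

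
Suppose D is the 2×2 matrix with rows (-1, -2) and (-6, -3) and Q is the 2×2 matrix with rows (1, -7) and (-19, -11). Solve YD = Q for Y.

Since D sits to the right of Y, Y = QD⁻¹.
det D = -9; the adjugate gives D⁻¹ = [[1/3, -2/9], [-2/3, 1/9]].
Y = QD⁻¹ = [[1, -7], [-19, -11]] · [[1/3, -2/9], [-2/3, 1/9]] = [[5, -1], [1, 3]].

Y = [[5, -1], [1, 3]]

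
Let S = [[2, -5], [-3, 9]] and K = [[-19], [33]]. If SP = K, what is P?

S is on the left of P, so left-multiply by S⁻¹: P = S⁻¹K.
det S = 3; the adjugate gives S⁻¹ = [[3, 5/3], [1, 2/3]].
P = S⁻¹K = [[3, 5/3], [1, 2/3]] · [[-19], [33]] = [[-2], [3]].

P = [[-2], [3]]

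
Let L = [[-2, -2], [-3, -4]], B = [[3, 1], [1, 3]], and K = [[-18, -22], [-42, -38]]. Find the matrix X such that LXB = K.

X = L⁻¹KB⁻¹ (apply L⁻¹ on the left and B⁻¹ on the right).
det L = 2, so L⁻¹ = [[-2, 1], [3/2, -1]].
B has determinant 8; B⁻¹ = [[3/8, -1/8], [-1/8, 3/8]].
L⁻¹K = [[-6, 6], [15, 5]].
X = (L⁻¹K)B⁻¹ = [[-3, 3], [5, 0]].

X = [[-3, 3], [5, 0]]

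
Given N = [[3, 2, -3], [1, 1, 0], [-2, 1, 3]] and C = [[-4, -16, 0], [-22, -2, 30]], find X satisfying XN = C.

N is on the right of X, so right-multiply by N⁻¹: X = CN⁻¹.
det N = -6, so N⁻¹ = [[-1/2, 3/2, -1/2], [1/2, -1/2, 1/2], [-1/2, 7/6, -1/6]].
X = CN⁻¹ = [[-4, -16, 0], [-22, -2, 30]] · [[-1/2, 3/2, -1/2], [1/2, -1/2, 1/2], [-1/2, 7/6, -1/6]] = [[-6, 2, -6], [-5, 3, 5]].

X = [[-6, 2, -6], [-5, 3, 5]]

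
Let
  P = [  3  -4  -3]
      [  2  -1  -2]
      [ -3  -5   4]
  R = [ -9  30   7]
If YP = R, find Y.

Since P sits to the right of Y, Y = RP⁻¹.
P has determinant 5; P⁻¹ = [[-14/5, 31/5, 1], [-2/5, 3/5, 0], [-13/5, 27/5, 1]].
Y = RP⁻¹ = [[-9, 30, 7]] · [[-14/5, 31/5, 1], [-2/5, 3/5, 0], [-13/5, 27/5, 1]] = [[-5, 0, -2]].

Y = [[-5, 0, -2]]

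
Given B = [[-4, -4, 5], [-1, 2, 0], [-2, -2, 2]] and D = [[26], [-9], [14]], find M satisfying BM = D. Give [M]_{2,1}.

-6

Since B multiplies M on the left, M = B⁻¹D.
B has determinant 6; B⁻¹ = [[2/3, -1/3, -5/3], [1/3, 1/3, -5/6], [1, 0, -2]].
M = B⁻¹D = [[2/3, -1/3, -5/3], [1/3, 1/3, -5/6], [1, 0, -2]] · [[26], [-9], [14]] = [[-3], [-6], [-2]].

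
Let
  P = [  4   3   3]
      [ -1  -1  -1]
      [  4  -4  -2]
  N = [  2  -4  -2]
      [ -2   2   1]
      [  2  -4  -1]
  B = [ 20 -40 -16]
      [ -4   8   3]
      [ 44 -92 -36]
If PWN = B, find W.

W = [[3, 0, 1], [1, -1, -3], [-3, 1, 3]]

Left-multiply by P⁻¹ and right-multiply by N⁻¹: W = P⁻¹BN⁻¹.
det P = -2; the adjugate gives P⁻¹ = [[1, 3, 0], [3, 10, -1/2], [-4, -14, 1/2]].
det N = -4; the adjugate gives N⁻¹ = [[-1/2, -1, 0], [0, -1/2, -1/2], [-1, 0, 1]].
P⁻¹B = [[8, -16, -7], [-2, 6, 0], [-2, 2, 4]].
W = (P⁻¹B)N⁻¹ = [[3, 0, 1], [1, -1, -3], [-3, 1, 3]].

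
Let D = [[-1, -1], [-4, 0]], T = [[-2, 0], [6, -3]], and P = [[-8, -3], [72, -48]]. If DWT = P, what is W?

Isolating W: multiply by D⁻¹ from the left and T⁻¹ from the right, so W = D⁻¹PT⁻¹.
det D = -4; the adjugate gives D⁻¹ = [[0, -1/4], [-1, 1/4]].
det T = 6; the adjugate gives T⁻¹ = [[-1/2, 0], [-1, -1/3]].
D⁻¹P = [[-18, 12], [26, -9]].
W = (D⁻¹P)T⁻¹ = [[-3, -4], [-4, 3]].

W = [[-3, -4], [-4, 3]]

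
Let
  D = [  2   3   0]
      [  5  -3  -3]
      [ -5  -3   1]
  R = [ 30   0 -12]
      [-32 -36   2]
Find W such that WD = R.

W = [[0, 3, -3], [-6, 1, 5]]

Since D sits to the right of W, W = RD⁻¹.
D has determinant 6; D⁻¹ = [[-2, -1/2, -3/2], [5/3, 1/3, 1], [-5, -3/2, -7/2]].
W = RD⁻¹ = [[30, 0, -12], [-32, -36, 2]] · [[-2, -1/2, -3/2], [5/3, 1/3, 1], [-5, -3/2, -7/2]] = [[0, 3, -3], [-6, 1, 5]].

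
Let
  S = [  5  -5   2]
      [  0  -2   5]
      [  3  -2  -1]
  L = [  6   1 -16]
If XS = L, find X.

X = [[3, -5, -3]]

Since S sits to the right of X, X = LS⁻¹.
det S = -3; the adjugate gives S⁻¹ = [[-4, 3, 7], [-5, 11/3, 25/3], [-2, 5/3, 10/3]].
X = LS⁻¹ = [[6, 1, -16]] · [[-4, 3, 7], [-5, 11/3, 25/3], [-2, 5/3, 10/3]] = [[3, -5, -3]].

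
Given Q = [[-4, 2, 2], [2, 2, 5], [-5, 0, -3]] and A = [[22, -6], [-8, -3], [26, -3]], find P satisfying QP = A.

P = [[-4, 0], [5, -4], [-2, 1]]

Since Q multiplies P on the left, P = Q⁻¹A.
det Q = 6; the adjugate gives Q⁻¹ = [[-1, 1, 1], [-19/6, 11/3, 4], [5/3, -5/3, -2]].
P = Q⁻¹A = [[-1, 1, 1], [-19/6, 11/3, 4], [5/3, -5/3, -2]] · [[22, -6], [-8, -3], [26, -3]] = [[-4, 0], [5, -4], [-2, 1]].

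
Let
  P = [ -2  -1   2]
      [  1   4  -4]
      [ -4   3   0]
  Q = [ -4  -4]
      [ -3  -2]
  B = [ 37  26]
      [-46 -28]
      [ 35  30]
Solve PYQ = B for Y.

Isolating Y: multiply by P⁻¹ from the left and Q⁻¹ from the right, so Y = P⁻¹BQ⁻¹.
P has determinant -2; P⁻¹ = [[-6, -3, 2], [-8, -4, 3], [-19/2, -5, 7/2]].
det Q = -4; the adjugate gives Q⁻¹ = [[1/2, -1], [-3/4, 1]].
P⁻¹B = [[-14, -12], [-7, -6], [1, -2]].
Y = (P⁻¹B)Q⁻¹ = [[2, 2], [1, 1], [2, -3]].

Y = [[2, 2], [1, 1], [2, -3]]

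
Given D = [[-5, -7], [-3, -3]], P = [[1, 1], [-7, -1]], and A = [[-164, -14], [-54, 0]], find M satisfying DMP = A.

M = [[-5, 2], [2, -5]]

M = D⁻¹AP⁻¹ (apply D⁻¹ on the left and P⁻¹ on the right).
D has determinant -6; D⁻¹ = [[1/2, -7/6], [-1/2, 5/6]].
P has determinant 6; P⁻¹ = [[-1/6, -1/6], [7/6, 1/6]].
D⁻¹A = [[-19, -7], [37, 7]].
M = (D⁻¹A)P⁻¹ = [[-5, 2], [2, -5]].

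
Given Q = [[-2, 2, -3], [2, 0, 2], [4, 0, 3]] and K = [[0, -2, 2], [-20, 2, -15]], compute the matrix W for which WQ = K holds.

Right-multiplying both sides by Q⁻¹ gives W = KQ⁻¹.
det Q = 4; the adjugate gives Q⁻¹ = [[0, -3/2, 1], [1/2, 3/2, -1/2], [0, 2, -1]].
W = KQ⁻¹ = [[0, -2, 2], [-20, 2, -15]] · [[0, -3/2, 1], [1/2, 3/2, -1/2], [0, 2, -1]] = [[-1, 1, -1], [1, 3, -6]].

W = [[-1, 1, -1], [1, 3, -6]]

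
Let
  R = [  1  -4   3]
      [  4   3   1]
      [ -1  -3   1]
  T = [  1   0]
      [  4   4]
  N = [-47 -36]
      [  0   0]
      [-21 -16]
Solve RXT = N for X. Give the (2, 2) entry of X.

X = R⁻¹NT⁻¹ (apply R⁻¹ on the left and T⁻¹ on the right).
det R = -1, so R⁻¹ = [[-6, 5, 13], [5, -4, -11], [9, -7, -19]].
det T = 4; the adjugate gives T⁻¹ = [[1, 0], [-1, 1/4]].
R⁻¹N = [[9, 8], [-4, -4], [-24, -20]].
X = (R⁻¹N)T⁻¹ = [[1, 2], [0, -1], [-4, -5]].

-1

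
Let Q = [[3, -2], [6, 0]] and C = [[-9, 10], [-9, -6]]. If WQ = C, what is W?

Since Q sits to the right of W, W = CQ⁻¹.
Q has determinant 12; Q⁻¹ = [[0, 1/6], [-1/2, 1/4]].
W = CQ⁻¹ = [[-9, 10], [-9, -6]] · [[0, 1/6], [-1/2, 1/4]] = [[-5, 1], [3, -3]].

W = [[-5, 1], [3, -3]]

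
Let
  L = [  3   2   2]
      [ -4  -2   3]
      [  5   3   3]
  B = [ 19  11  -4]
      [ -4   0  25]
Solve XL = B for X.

Since L sits to the right of X, X = BL⁻¹.
L has determinant 5; L⁻¹ = [[-3, 0, 2], [27/5, -1/5, -17/5], [-2/5, 1/5, 2/5]].
X = BL⁻¹ = [[19, 11, -4], [-4, 0, 25]] · [[-3, 0, 2], [27/5, -1/5, -17/5], [-2/5, 1/5, 2/5]] = [[4, -3, -1], [2, 5, 2]].

X = [[4, -3, -1], [2, 5, 2]]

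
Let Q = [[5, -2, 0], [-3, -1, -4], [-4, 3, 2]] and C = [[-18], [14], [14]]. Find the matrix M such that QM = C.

Since Q multiplies M on the left, M = Q⁻¹C.
Q has determinant 6; Q⁻¹ = [[5/3, 2/3, 4/3], [11/3, 5/3, 10/3], [-13/6, -7/6, -11/6]].
M = Q⁻¹C = [[5/3, 2/3, 4/3], [11/3, 5/3, 10/3], [-13/6, -7/6, -11/6]] · [[-18], [14], [14]] = [[-2], [4], [-3]].

M = [[-2], [4], [-3]]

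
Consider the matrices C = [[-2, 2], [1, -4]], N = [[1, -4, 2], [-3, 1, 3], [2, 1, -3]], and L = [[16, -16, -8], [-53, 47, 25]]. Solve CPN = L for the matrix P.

P = [[3, 2, 5], [4, -1, 4]]

Left-multiply by C⁻¹ and right-multiply by N⁻¹: P = C⁻¹LN⁻¹.
C has determinant 6; C⁻¹ = [[-2/3, -1/3], [-1/6, -1/3]].
N has determinant -4; N⁻¹ = [[3/2, 5/2, 7/2], [3/4, 7/4, 9/4], [5/4, 9/4, 11/4]].
C⁻¹L = [[7, -5, -3], [15, -13, -7]].
P = (C⁻¹L)N⁻¹ = [[3, 2, 5], [4, -1, 4]].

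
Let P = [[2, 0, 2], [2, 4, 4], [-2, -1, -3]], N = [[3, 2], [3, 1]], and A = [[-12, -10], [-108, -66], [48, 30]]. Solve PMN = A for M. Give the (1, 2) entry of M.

5

Isolating M: multiply by P⁻¹ from the left and N⁻¹ from the right, so M = P⁻¹AN⁻¹.
P has determinant -4; P⁻¹ = [[2, 1/2, 2], [1/2, 1/2, 1], [-3/2, -1/2, -2]].
N has determinant -3; N⁻¹ = [[-1/3, 2/3], [1, -1]].
P⁻¹A = [[18, 7], [-12, -8], [-24, -12]].
M = (P⁻¹A)N⁻¹ = [[1, 5], [-4, 0], [-4, -4]].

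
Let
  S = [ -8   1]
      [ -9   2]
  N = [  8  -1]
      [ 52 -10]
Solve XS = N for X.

Right-multiplying both sides by S⁻¹ gives X = NS⁻¹.
det S = -7; the adjugate gives S⁻¹ = [[-2/7, 1/7], [-9/7, 8/7]].
X = NS⁻¹ = [[8, -1], [52, -10]] · [[-2/7, 1/7], [-9/7, 8/7]] = [[-1, 0], [-2, -4]].

X = [[-1, 0], [-2, -4]]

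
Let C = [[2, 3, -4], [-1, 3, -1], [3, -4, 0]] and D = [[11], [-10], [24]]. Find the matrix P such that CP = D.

P = [[4], [-3], [-3]]

Left-multiplying both sides by C⁻¹ gives P = C⁻¹D.
C has determinant 3; C⁻¹ = [[-4/3, 16/3, 3], [-1, 4, 2], [-5/3, 17/3, 3]].
P = C⁻¹D = [[-4/3, 16/3, 3], [-1, 4, 2], [-5/3, 17/3, 3]] · [[11], [-10], [24]] = [[4], [-3], [-3]].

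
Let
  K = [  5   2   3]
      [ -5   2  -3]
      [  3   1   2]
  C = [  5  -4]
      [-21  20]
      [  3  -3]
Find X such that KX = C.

X = [[5, -3], [-4, 4], [-4, 1]]

Left-multiplying both sides by K⁻¹ gives X = K⁻¹C.
K has determinant 4; K⁻¹ = [[7/4, -1/4, -3], [1/4, 1/4, 0], [-11/4, 1/4, 5]].
X = K⁻¹C = [[7/4, -1/4, -3], [1/4, 1/4, 0], [-11/4, 1/4, 5]] · [[5, -4], [-21, 20], [3, -3]] = [[5, -3], [-4, 4], [-4, 1]].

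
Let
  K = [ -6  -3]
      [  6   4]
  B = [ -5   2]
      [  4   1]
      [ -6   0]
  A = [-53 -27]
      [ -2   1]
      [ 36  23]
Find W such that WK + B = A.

WK = A − B = [[-48, -29], [-6, 0], [42, 23]].
Right-multiplying both sides by K⁻¹ gives W = (A − B)K⁻¹.
det K = -6; the adjugate gives K⁻¹ = [[-2/3, -1/2], [1, 1]].
W = (A − B)K⁻¹ = [[3, -5], [4, 3], [-5, 2]].

W = [[3, -5], [4, 3], [-5, 2]]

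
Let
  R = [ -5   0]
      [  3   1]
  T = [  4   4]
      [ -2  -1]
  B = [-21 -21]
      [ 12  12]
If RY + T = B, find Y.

Y = [[5, 5], [-1, -2]]

RY = B − T = [[-25, -25], [14, 13]].
R is on the left of Y, so left-multiply by R⁻¹: Y = R⁻¹(B − T).
det R = -5; the adjugate gives R⁻¹ = [[-1/5, 0], [3/5, 1]].
Y = R⁻¹(B − T) = [[5, 5], [-1, -2]].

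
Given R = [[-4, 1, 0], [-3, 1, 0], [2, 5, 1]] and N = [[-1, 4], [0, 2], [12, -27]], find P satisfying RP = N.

R is on the left of P, so left-multiply by R⁻¹: P = R⁻¹N.
det R = -1; the adjugate gives R⁻¹ = [[-1, 1, 0], [-3, 4, 0], [17, -22, 1]].
P = R⁻¹N = [[-1, 1, 0], [-3, 4, 0], [17, -22, 1]] · [[-1, 4], [0, 2], [12, -27]] = [[1, -2], [3, -4], [-5, -3]].

P = [[1, -2], [3, -4], [-5, -3]]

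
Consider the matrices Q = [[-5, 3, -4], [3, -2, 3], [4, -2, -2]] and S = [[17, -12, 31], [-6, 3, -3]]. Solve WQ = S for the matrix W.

W = [[-4, 3, -3], [3, 3, 0]]

Q is on the right of W, so right-multiply by Q⁻¹: W = SQ⁻¹.
det Q = -4; the adjugate gives Q⁻¹ = [[-5/2, -7/2, -1/4], [-9/2, -13/2, -3/4], [-1/2, -1/2, -1/4]].
W = SQ⁻¹ = [[17, -12, 31], [-6, 3, -3]] · [[-5/2, -7/2, -1/4], [-9/2, -13/2, -3/4], [-1/2, -1/2, -1/4]] = [[-4, 3, -3], [3, 3, 0]].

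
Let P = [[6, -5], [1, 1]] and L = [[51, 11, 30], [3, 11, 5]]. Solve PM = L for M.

Left-multiplying both sides by P⁻¹ gives M = P⁻¹L.
P has determinant 11; P⁻¹ = [[1/11, 5/11], [-1/11, 6/11]].
M = P⁻¹L = [[1/11, 5/11], [-1/11, 6/11]] · [[51, 11, 30], [3, 11, 5]] = [[6, 6, 5], [-3, 5, 0]].

M = [[6, 6, 5], [-3, 5, 0]]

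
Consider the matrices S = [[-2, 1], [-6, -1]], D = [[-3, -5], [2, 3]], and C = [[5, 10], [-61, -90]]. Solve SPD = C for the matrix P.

P = [[1, 5], [-3, 5]]

Left-multiply by S⁻¹ and right-multiply by D⁻¹: P = S⁻¹CD⁻¹.
S has determinant 8; S⁻¹ = [[-1/8, -1/8], [3/4, -1/4]].
det D = 1, so D⁻¹ = [[3, 5], [-2, -3]].
S⁻¹C = [[7, 10], [19, 30]].
P = (S⁻¹C)D⁻¹ = [[1, 5], [-3, 5]].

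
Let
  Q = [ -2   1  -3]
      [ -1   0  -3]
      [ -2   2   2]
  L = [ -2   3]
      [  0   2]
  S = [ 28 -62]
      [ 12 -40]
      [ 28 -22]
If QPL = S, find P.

P = [[3, -1], [-5, 0], [1, 4]]

Left-multiply by Q⁻¹ and right-multiply by L⁻¹: P = Q⁻¹SL⁻¹.
det Q = 2, so Q⁻¹ = [[3, -4, -3/2], [4, -5, -3/2], [-1, 1, 1/2]].
det L = -4; the adjugate gives L⁻¹ = [[-1/2, 3/4], [0, 1/2]].
Q⁻¹S = [[-6, 7], [10, -15], [-2, 11]].
P = (Q⁻¹S)L⁻¹ = [[3, -1], [-5, 0], [1, 4]].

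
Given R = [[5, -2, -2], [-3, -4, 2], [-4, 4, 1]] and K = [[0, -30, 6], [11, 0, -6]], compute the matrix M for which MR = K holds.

M = [[-3, 3, -6], [6, 1, 4]]

Right-multiplying both sides by R⁻¹ gives M = KR⁻¹.
R has determinant 6; R⁻¹ = [[-2, -1, -2], [-5/6, -1/2, -2/3], [-14/3, -2, -13/3]].
M = KR⁻¹ = [[0, -30, 6], [11, 0, -6]] · [[-2, -1, -2], [-5/6, -1/2, -2/3], [-14/3, -2, -13/3]] = [[-3, 3, -6], [6, 1, 4]].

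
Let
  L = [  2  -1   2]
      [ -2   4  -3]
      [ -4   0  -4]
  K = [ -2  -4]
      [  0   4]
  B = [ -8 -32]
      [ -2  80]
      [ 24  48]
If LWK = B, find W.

W = [[2, 5], [2, 4], [1, -5]]

Isolating W: multiply by L⁻¹ from the left and K⁻¹ from the right, so W = L⁻¹BK⁻¹.
det L = -4, so L⁻¹ = [[4, 1, 5/4], [-1, 0, -1/2], [-4, -1, -3/2]].
det K = -8; the adjugate gives K⁻¹ = [[-1/2, -1/2], [0, 1/4]].
L⁻¹B = [[-4, 12], [-4, 8], [-2, -24]].
W = (L⁻¹B)K⁻¹ = [[2, 5], [2, 4], [1, -5]].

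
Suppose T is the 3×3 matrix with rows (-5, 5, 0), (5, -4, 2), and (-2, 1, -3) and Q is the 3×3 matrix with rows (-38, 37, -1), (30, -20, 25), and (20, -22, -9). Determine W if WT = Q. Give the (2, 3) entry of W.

-5

Since T sits to the right of W, W = QT⁻¹.
det T = 5; the adjugate gives T⁻¹ = [[2, 3, 2], [11/5, 3, 2], [-3/5, -1, -1]].
W = QT⁻¹ = [[-38, 37, -1], [30, -20, 25], [20, -22, -9]] · [[2, 3, 2], [11/5, 3, 2], [-3/5, -1, -1]] = [[6, -2, -1], [1, 5, -5], [-3, 3, 5]].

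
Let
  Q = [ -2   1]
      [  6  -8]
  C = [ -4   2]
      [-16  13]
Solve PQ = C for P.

P = [[2, 0], [5, -1]]

Since Q sits to the right of P, P = CQ⁻¹.
det Q = 10, so Q⁻¹ = [[-4/5, -1/10], [-3/5, -1/5]].
P = CQ⁻¹ = [[-4, 2], [-16, 13]] · [[-4/5, -1/10], [-3/5, -1/5]] = [[2, 0], [5, -1]].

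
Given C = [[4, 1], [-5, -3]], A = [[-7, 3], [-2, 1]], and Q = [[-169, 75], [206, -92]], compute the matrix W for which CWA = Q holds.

W = C⁻¹QA⁻¹ (apply C⁻¹ on the left and A⁻¹ on the right).
det C = -7; the adjugate gives C⁻¹ = [[3/7, 1/7], [-5/7, -4/7]].
det A = -1, so A⁻¹ = [[-1, 3], [-2, 7]].
C⁻¹Q = [[-43, 19], [3, -1]].
W = (C⁻¹Q)A⁻¹ = [[5, 4], [-1, 2]].

W = [[5, 4], [-1, 2]]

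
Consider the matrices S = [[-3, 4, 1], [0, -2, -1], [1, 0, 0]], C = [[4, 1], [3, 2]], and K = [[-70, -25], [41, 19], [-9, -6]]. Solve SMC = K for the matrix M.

M = [[0, -3], [-4, -4], [3, 1]]

Left-multiply by S⁻¹ and right-multiply by C⁻¹: M = S⁻¹KC⁻¹.
det S = -2; the adjugate gives S⁻¹ = [[0, 0, 1], [1/2, 1/2, 3/2], [-1, -2, -3]].
det C = 5, so C⁻¹ = [[2/5, -1/5], [-3/5, 4/5]].
S⁻¹K = [[-9, -6], [-28, -12], [15, 5]].
M = (S⁻¹K)C⁻¹ = [[0, -3], [-4, -4], [3, 1]].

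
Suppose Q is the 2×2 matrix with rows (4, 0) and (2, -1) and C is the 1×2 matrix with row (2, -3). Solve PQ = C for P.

Right-multiplying both sides by Q⁻¹ gives P = CQ⁻¹.
Q has determinant -4; Q⁻¹ = [[1/4, 0], [1/2, -1]].
P = CQ⁻¹ = [[2, -3]] · [[1/4, 0], [1/2, -1]] = [[-1, 3]].

P = [[-1, 3]]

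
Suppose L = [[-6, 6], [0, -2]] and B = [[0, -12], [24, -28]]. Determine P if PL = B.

Since L sits to the right of P, P = BL⁻¹.
det L = 12, so L⁻¹ = [[-1/6, -1/2], [0, -1/2]].
P = BL⁻¹ = [[0, -12], [24, -28]] · [[-1/6, -1/2], [0, -1/2]] = [[0, 6], [-4, 2]].

P = [[0, 6], [-4, 2]]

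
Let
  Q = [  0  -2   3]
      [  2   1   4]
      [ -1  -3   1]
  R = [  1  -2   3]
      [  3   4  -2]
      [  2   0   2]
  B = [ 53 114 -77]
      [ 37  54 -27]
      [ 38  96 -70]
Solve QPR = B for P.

Left-multiply by Q⁻¹ and right-multiply by R⁻¹: P = Q⁻¹BR⁻¹.
Q has determinant -3; Q⁻¹ = [[-13/3, 7/3, 11/3], [2, -1, -2], [5/3, -2/3, -4/3]].
det R = 4; the adjugate gives R⁻¹ = [[2, 1, -2], [-5/2, -1, 11/4], [-2, -1, 5/2]].
Q⁻¹B = [[-4, -16, 14], [-7, -18, 13], [13, 26, -17]].
P = (Q⁻¹B)R⁻¹ = [[4, -2, -1], [5, -2, -3], [-5, 4, 3]].

P = [[4, -2, -1], [5, -2, -3], [-5, 4, 3]]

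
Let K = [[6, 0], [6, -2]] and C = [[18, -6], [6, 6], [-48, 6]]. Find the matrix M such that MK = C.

M = [[0, 3], [4, -3], [-5, -3]]

Since K sits to the right of M, M = CK⁻¹.
det K = -12; the adjugate gives K⁻¹ = [[1/6, 0], [1/2, -1/2]].
M = CK⁻¹ = [[18, -6], [6, 6], [-48, 6]] · [[1/6, 0], [1/2, -1/2]] = [[0, 3], [4, -3], [-5, -3]].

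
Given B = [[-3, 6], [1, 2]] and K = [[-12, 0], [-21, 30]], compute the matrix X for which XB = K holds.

Since B sits to the right of X, X = KB⁻¹.
B has determinant -12; B⁻¹ = [[-1/6, 1/2], [1/12, 1/4]].
X = KB⁻¹ = [[-12, 0], [-21, 30]] · [[-1/6, 1/2], [1/12, 1/4]] = [[2, -6], [6, -3]].

X = [[2, -6], [6, -3]]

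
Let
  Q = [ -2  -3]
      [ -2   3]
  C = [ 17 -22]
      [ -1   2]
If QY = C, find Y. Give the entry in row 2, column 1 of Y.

Q is on the left of Y, so left-multiply by Q⁻¹: Y = Q⁻¹C.
det Q = -12, so Q⁻¹ = [[-1/4, -1/4], [-1/6, 1/6]].
Y = Q⁻¹C = [[-1/4, -1/4], [-1/6, 1/6]] · [[17, -22], [-1, 2]] = [[-4, 5], [-3, 4]].

-3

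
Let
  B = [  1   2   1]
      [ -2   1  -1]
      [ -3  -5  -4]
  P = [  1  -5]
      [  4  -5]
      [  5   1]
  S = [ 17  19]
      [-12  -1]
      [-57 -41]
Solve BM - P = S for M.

M = [[5, 4], [5, 4], [3, 2]]

BM = S + P = [[18, 14], [-8, -6], [-52, -40]].
Left-multiplying both sides by B⁻¹ gives M = B⁻¹(S + P).
det B = -6, so B⁻¹ = [[3/2, -1/2, 1/2], [5/6, 1/6, 1/6], [-13/6, 1/6, -5/6]].
M = B⁻¹(S + P) = [[5, 4], [5, 4], [3, 2]].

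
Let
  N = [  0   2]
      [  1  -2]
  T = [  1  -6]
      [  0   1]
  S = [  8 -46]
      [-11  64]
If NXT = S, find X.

X = [[-3, 0], [4, 1]]

Isolating X: multiply by N⁻¹ from the left and T⁻¹ from the right, so X = N⁻¹ST⁻¹.
N has determinant -2; N⁻¹ = [[1, 1], [1/2, 0]].
det T = 1; the adjugate gives T⁻¹ = [[1, 6], [0, 1]].
N⁻¹S = [[-3, 18], [4, -23]].
X = (N⁻¹S)T⁻¹ = [[-3, 0], [4, 1]].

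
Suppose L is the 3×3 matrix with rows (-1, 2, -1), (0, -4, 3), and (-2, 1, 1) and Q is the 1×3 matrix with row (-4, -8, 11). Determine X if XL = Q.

X = [[-4, 1, 4]]

L is on the right of X, so right-multiply by L⁻¹: X = QL⁻¹.
det L = 3, so L⁻¹ = [[-7/3, -1, 2/3], [-2, -1, 1], [-8/3, -1, 4/3]].
X = QL⁻¹ = [[-4, -8, 11]] · [[-7/3, -1, 2/3], [-2, -1, 1], [-8/3, -1, 4/3]] = [[-4, 1, 4]].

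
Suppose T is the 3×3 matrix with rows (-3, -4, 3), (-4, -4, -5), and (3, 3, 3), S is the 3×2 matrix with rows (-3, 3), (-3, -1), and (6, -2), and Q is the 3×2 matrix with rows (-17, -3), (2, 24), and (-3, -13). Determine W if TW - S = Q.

TW = Q + S = [[-20, 0], [-1, 23], [3, -15]].
Since T multiplies W on the left, W = T⁻¹(Q + S).
T has determinant 3; T⁻¹ = [[1, 7, 32/3], [-1, -6, -9], [0, -1, -4/3]].
W = T⁻¹(Q + S) = [[5, 1], [-1, -3], [-3, -3]].

W = [[5, 1], [-1, -3], [-3, -3]]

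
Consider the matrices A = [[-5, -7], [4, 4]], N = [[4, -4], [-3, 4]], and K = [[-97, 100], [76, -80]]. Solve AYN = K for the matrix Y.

Left-multiply by A⁻¹ and right-multiply by N⁻¹: Y = A⁻¹KN⁻¹.
det A = 8, so A⁻¹ = [[1/2, 7/8], [-1/2, -5/8]].
det N = 4, so N⁻¹ = [[1, 1], [3/4, 1]].
A⁻¹K = [[18, -20], [1, 0]].
Y = (A⁻¹K)N⁻¹ = [[3, -2], [1, 1]].

Y = [[3, -2], [1, 1]]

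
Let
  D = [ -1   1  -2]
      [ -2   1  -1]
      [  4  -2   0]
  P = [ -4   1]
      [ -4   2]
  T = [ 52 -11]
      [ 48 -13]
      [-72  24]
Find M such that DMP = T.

Left-multiply by D⁻¹ and right-multiply by P⁻¹: M = D⁻¹TP⁻¹.
det D = -2, so D⁻¹ = [[1, -2, -1/2], [2, -4, -3/2], [0, -1, -1/2]].
det P = -4, so P⁻¹ = [[-1/2, 1/4], [-1, 1]].
D⁻¹T = [[-8, 3], [20, -6], [-12, 1]].
M = (D⁻¹T)P⁻¹ = [[1, 1], [-4, -1], [5, -2]].

M = [[1, 1], [-4, -1], [5, -2]]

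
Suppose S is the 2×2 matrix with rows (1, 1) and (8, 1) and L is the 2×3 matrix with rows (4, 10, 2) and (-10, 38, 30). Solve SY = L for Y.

Y = [[-2, 4, 4], [6, 6, -2]]

Since S multiplies Y on the left, Y = S⁻¹L.
det S = -7; the adjugate gives S⁻¹ = [[-1/7, 1/7], [8/7, -1/7]].
Y = S⁻¹L = [[-1/7, 1/7], [8/7, -1/7]] · [[4, 10, 2], [-10, 38, 30]] = [[-2, 4, 4], [6, 6, -2]].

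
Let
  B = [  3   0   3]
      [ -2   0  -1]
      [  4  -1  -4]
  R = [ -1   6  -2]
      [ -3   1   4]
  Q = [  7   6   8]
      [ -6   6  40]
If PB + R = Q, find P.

P = [[4, 2, 0], [5, -1, -5]]

PB = Q − R = [[8, 0, 10], [-3, 5, 36]].
Since B sits to the right of P, P = (Q − R)B⁻¹.
B has determinant 3; B⁻¹ = [[-1/3, -1, 0], [-4, -8, -1], [2/3, 1, 0]].
P = (Q − R)B⁻¹ = [[4, 2, 0], [5, -1, -5]].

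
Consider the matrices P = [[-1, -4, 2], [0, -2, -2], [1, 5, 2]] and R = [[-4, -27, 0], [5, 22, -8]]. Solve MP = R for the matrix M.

M = [[5, 6, 1], [-5, -1, 0]]

Right-multiplying both sides by P⁻¹ gives M = RP⁻¹.
det P = 6, so P⁻¹ = [[1, 3, 2], [-1/3, -2/3, -1/3], [1/3, 1/6, 1/3]].
M = RP⁻¹ = [[-4, -27, 0], [5, 22, -8]] · [[1, 3, 2], [-1/3, -2/3, -1/3], [1/3, 1/6, 1/3]] = [[5, 6, 1], [-5, -1, 0]].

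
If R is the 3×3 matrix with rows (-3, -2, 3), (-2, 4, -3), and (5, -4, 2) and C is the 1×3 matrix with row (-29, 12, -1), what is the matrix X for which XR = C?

R is on the right of X, so right-multiply by R⁻¹: X = CR⁻¹.
det R = -2; the adjugate gives R⁻¹ = [[2, 4, 3], [11/2, 21/2, 15/2], [6, 11, 8]].
X = CR⁻¹ = [[-29, 12, -1]] · [[2, 4, 3], [11/2, 21/2, 15/2], [6, 11, 8]] = [[2, -1, -5]].

X = [[2, -1, -5]]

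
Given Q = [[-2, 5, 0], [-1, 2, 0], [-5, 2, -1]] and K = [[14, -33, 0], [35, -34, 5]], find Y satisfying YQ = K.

Since Q sits to the right of Y, Y = KQ⁻¹.
det Q = -1, so Q⁻¹ = [[2, -5, 0], [1, -2, 0], [-8, 21, -1]].
Y = KQ⁻¹ = [[14, -33, 0], [35, -34, 5]] · [[2, -5, 0], [1, -2, 0], [-8, 21, -1]] = [[-5, -4, 0], [-4, -2, -5]].

Y = [[-5, -4, 0], [-4, -2, -5]]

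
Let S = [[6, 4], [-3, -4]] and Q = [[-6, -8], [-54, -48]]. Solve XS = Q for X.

X = [[0, 2], [-6, 6]]

Right-multiplying both sides by S⁻¹ gives X = QS⁻¹.
det S = -12, so S⁻¹ = [[1/3, 1/3], [-1/4, -1/2]].
X = QS⁻¹ = [[-6, -8], [-54, -48]] · [[1/3, 1/3], [-1/4, -1/2]] = [[0, 2], [-6, 6]].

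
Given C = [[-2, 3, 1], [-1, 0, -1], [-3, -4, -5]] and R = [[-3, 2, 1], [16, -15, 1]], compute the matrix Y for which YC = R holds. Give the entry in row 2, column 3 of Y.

0

Right-multiplying both sides by C⁻¹ gives Y = RC⁻¹.
C has determinant 6; C⁻¹ = [[-2/3, 11/6, -1/2], [-1/3, 13/6, -1/2], [2/3, -17/6, 1/2]].
Y = RC⁻¹ = [[-3, 2, 1], [16, -15, 1]] · [[-2/3, 11/6, -1/2], [-1/3, 13/6, -1/2], [2/3, -17/6, 1/2]] = [[2, -4, 1], [-5, -6, 0]].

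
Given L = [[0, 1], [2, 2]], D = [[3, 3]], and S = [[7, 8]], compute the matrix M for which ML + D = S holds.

M = [[1, 2]]

ML = S − D = [[4, 5]].
Since L sits to the right of M, M = (S − D)L⁻¹.
det L = -2; the adjugate gives L⁻¹ = [[-1, 1/2], [1, 0]].
M = (S − D)L⁻¹ = [[1, 2]].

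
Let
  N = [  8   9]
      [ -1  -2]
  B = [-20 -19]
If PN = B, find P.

N is on the right of P, so right-multiply by N⁻¹: P = BN⁻¹.
N has determinant -7; N⁻¹ = [[2/7, 9/7], [-1/7, -8/7]].
P = BN⁻¹ = [[-20, -19]] · [[2/7, 9/7], [-1/7, -8/7]] = [[-3, -4]].

P = [[-3, -4]]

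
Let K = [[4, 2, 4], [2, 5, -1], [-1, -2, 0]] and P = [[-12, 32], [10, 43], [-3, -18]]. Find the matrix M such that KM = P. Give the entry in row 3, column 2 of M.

-1

Since K multiplies M on the left, M = K⁻¹P.
K has determinant -2; K⁻¹ = [[1, 4, 11], [-1/2, -2, -6], [-1/2, -3, -8]].
M = K⁻¹P = [[1, 4, 11], [-1/2, -2, -6], [-1/2, -3, -8]] · [[-12, 32], [10, 43], [-3, -18]] = [[-5, 6], [4, 6], [0, -1]].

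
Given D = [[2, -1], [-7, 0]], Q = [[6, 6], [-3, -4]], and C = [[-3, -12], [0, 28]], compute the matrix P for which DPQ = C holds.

P = [[2, 4], [0, -1]]

Isolating P: multiply by D⁻¹ from the left and Q⁻¹ from the right, so P = D⁻¹CQ⁻¹.
D has determinant -7; D⁻¹ = [[0, -1/7], [-1, -2/7]].
det Q = -6, so Q⁻¹ = [[2/3, 1], [-1/2, -1]].
D⁻¹C = [[0, -4], [3, 4]].
P = (D⁻¹C)Q⁻¹ = [[2, 4], [0, -1]].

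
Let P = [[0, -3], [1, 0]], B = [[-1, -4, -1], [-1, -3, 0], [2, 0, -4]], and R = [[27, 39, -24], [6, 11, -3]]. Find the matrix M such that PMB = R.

M = [[-5, 3, 2], [4, -1, -3]]

Isolating M: multiply by P⁻¹ from the left and B⁻¹ from the right, so M = P⁻¹RB⁻¹.
det P = 3, so P⁻¹ = [[0, 1], [-1/3, 0]].
B has determinant -2; B⁻¹ = [[-6, 8, 3/2], [2, -3, -1/2], [-3, 4, 1/2]].
P⁻¹R = [[6, 11, -3], [-9, -13, 8]].
M = (P⁻¹R)B⁻¹ = [[-5, 3, 2], [4, -1, -3]].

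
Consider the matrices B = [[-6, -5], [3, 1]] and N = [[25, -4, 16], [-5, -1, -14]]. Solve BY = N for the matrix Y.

Since B multiplies Y on the left, Y = B⁻¹N.
det B = 9; the adjugate gives B⁻¹ = [[1/9, 5/9], [-1/3, -2/3]].
Y = B⁻¹N = [[1/9, 5/9], [-1/3, -2/3]] · [[25, -4, 16], [-5, -1, -14]] = [[0, -1, -6], [-5, 2, 4]].

Y = [[0, -1, -6], [-5, 2, 4]]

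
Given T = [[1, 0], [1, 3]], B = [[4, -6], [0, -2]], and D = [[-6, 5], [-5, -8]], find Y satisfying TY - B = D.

TY = D + B = [[-2, -1], [-5, -10]].
Left-multiplying both sides by T⁻¹ gives Y = T⁻¹(D + B).
det T = 3; the adjugate gives T⁻¹ = [[1, 0], [-1/3, 1/3]].
Y = T⁻¹(D + B) = [[-2, -1], [-1, -3]].

Y = [[-2, -1], [-1, -3]]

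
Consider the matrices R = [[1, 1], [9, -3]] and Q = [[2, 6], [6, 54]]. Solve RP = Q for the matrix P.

Left-multiplying both sides by R⁻¹ gives P = R⁻¹Q.
det R = -12, so R⁻¹ = [[1/4, 1/12], [3/4, -1/12]].
P = R⁻¹Q = [[1/4, 1/12], [3/4, -1/12]] · [[2, 6], [6, 54]] = [[1, 6], [1, 0]].

P = [[1, 6], [1, 0]]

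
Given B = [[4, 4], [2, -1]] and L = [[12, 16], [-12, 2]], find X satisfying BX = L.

X = [[-3, 2], [6, 2]]

Since B multiplies X on the left, X = B⁻¹L.
det B = -12; the adjugate gives B⁻¹ = [[1/12, 1/3], [1/6, -1/3]].
X = B⁻¹L = [[1/12, 1/3], [1/6, -1/3]] · [[12, 16], [-12, 2]] = [[-3, 2], [6, 2]].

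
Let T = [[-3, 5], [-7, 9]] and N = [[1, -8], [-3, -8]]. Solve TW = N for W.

W = [[3, -4], [2, -4]]

Left-multiplying both sides by T⁻¹ gives W = T⁻¹N.
det T = 8, so T⁻¹ = [[9/8, -5/8], [7/8, -3/8]].
W = T⁻¹N = [[9/8, -5/8], [7/8, -3/8]] · [[1, -8], [-3, -8]] = [[3, -4], [2, -4]].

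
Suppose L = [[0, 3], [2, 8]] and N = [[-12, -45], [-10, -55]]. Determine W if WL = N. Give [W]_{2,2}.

Right-multiplying both sides by L⁻¹ gives W = NL⁻¹.
det L = -6, so L⁻¹ = [[-4/3, 1/2], [1/3, 0]].
W = NL⁻¹ = [[-12, -45], [-10, -55]] · [[-4/3, 1/2], [1/3, 0]] = [[1, -6], [-5, -5]].

-5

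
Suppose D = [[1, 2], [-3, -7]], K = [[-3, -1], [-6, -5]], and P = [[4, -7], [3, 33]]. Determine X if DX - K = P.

X = [[1, 0], [0, -4]]

DX = P + K = [[1, -8], [-3, 28]].
Left-multiplying both sides by D⁻¹ gives X = D⁻¹(P + K).
det D = -1, so D⁻¹ = [[7, 2], [-3, -1]].
X = D⁻¹(P + K) = [[1, 0], [0, -4]].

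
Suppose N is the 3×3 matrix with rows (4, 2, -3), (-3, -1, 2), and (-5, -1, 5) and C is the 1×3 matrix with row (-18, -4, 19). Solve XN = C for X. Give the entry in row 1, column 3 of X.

4

N is on the right of X, so right-multiply by N⁻¹: X = CN⁻¹.
det N = 4; the adjugate gives N⁻¹ = [[-3/4, -7/4, 1/4], [5/4, 5/4, 1/4], [-1/2, -3/2, 1/2]].
X = CN⁻¹ = [[-18, -4, 19]] · [[-3/4, -7/4, 1/4], [5/4, 5/4, 1/4], [-1/2, -3/2, 1/2]] = [[-1, -2, 4]].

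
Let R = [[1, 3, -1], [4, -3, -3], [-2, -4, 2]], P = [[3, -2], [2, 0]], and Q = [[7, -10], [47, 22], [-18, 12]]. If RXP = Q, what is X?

X = [[-2, 4], [2, -4], [-1, -4]]

X = R⁻¹QP⁻¹ (apply R⁻¹ on the left and P⁻¹ on the right).
R has determinant -2; R⁻¹ = [[9, 1, 6], [1, 0, 1/2], [11, 1, 15/2]].
det P = 4, so P⁻¹ = [[0, 1/2], [-1/2, 3/4]].
R⁻¹Q = [[2, 4], [-2, -4], [-11, 2]].
X = (R⁻¹Q)P⁻¹ = [[-2, 4], [2, -4], [-1, -4]].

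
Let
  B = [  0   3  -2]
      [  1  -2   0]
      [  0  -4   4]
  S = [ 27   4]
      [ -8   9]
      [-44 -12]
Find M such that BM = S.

Left-multiplying both sides by B⁻¹ gives M = B⁻¹S.
B has determinant -4; B⁻¹ = [[2, 1, 1], [1, 0, 1/2], [1, 0, 3/4]].
M = B⁻¹S = [[2, 1, 1], [1, 0, 1/2], [1, 0, 3/4]] · [[27, 4], [-8, 9], [-44, -12]] = [[2, 5], [5, -2], [-6, -5]].

M = [[2, 5], [5, -2], [-6, -5]]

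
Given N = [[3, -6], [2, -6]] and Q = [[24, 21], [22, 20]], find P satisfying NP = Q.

Since N multiplies P on the left, P = N⁻¹Q.
N has determinant -6; N⁻¹ = [[1, -1], [1/3, -1/2]].
P = N⁻¹Q = [[1, -1], [1/3, -1/2]] · [[24, 21], [22, 20]] = [[2, 1], [-3, -3]].

P = [[2, 1], [-3, -3]]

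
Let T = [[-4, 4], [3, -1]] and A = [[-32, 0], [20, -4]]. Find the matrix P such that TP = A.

Since T multiplies P on the left, P = T⁻¹A.
T has determinant -8; T⁻¹ = [[1/8, 1/2], [3/8, 1/2]].
P = T⁻¹A = [[1/8, 1/2], [3/8, 1/2]] · [[-32, 0], [20, -4]] = [[6, -2], [-2, -2]].

P = [[6, -2], [-2, -2]]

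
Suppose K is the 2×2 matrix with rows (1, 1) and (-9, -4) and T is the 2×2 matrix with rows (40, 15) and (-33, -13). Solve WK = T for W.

K is on the right of W, so right-multiply by K⁻¹: W = TK⁻¹.
K has determinant 5; K⁻¹ = [[-4/5, -1/5], [9/5, 1/5]].
W = TK⁻¹ = [[40, 15], [-33, -13]] · [[-4/5, -1/5], [9/5, 1/5]] = [[-5, -5], [3, 4]].

W = [[-5, -5], [3, 4]]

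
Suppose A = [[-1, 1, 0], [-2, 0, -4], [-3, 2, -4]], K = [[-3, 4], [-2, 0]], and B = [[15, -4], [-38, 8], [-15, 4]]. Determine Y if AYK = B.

Y = [[1, 2], [0, -4], [-1, -5]]

Isolating Y: multiply by A⁻¹ from the left and K⁻¹ from the right, so Y = A⁻¹BK⁻¹.
det A = -4, so A⁻¹ = [[-2, -1, 1], [-1, -1, 1], [1, 1/4, -1/2]].
det K = 8, so K⁻¹ = [[0, -1/2], [1/4, -3/8]].
A⁻¹B = [[-7, 4], [8, 0], [13, -4]].
Y = (A⁻¹B)K⁻¹ = [[1, 2], [0, -4], [-1, -5]].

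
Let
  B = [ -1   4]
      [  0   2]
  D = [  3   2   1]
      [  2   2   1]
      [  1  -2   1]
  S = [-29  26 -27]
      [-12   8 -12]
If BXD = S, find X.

X = B⁻¹SD⁻¹ (apply B⁻¹ on the left and D⁻¹ on the right).
det B = -2; the adjugate gives B⁻¹ = [[-1, 2], [0, 1/2]].
det D = 4; the adjugate gives D⁻¹ = [[1, -1, 0], [-1/4, 1/2, -1/4], [-3/2, 2, 1/2]].
B⁻¹S = [[5, -10, 3], [-6, 4, -6]].
X = (B⁻¹S)D⁻¹ = [[3, -4, 4], [2, -4, -4]].

X = [[3, -4, 4], [2, -4, -4]]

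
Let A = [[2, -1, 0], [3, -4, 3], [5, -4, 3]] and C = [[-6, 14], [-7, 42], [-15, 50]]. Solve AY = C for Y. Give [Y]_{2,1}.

Left-multiplying both sides by A⁻¹ gives Y = A⁻¹C.
det A = -6, so A⁻¹ = [[0, -1/2, 1/2], [-1, -1, 1], [-4/3, -1/2, 5/6]].
Y = A⁻¹C = [[0, -1/2, 1/2], [-1, -1, 1], [-4/3, -1/2, 5/6]] · [[-6, 14], [-7, 42], [-15, 50]] = [[-4, 4], [-2, -6], [-1, 2]].

-2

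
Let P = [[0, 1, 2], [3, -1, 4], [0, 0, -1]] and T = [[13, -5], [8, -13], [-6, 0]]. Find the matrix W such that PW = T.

W = [[-5, -6], [1, -5], [6, 0]]

P is on the left of W, so left-multiply by P⁻¹: W = P⁻¹T.
P has determinant 3; P⁻¹ = [[1/3, 1/3, 2], [1, 0, 2], [0, 0, -1]].
W = P⁻¹T = [[1/3, 1/3, 2], [1, 0, 2], [0, 0, -1]] · [[13, -5], [8, -13], [-6, 0]] = [[-5, -6], [1, -5], [6, 0]].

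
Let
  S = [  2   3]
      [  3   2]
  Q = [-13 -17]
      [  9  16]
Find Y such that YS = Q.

Since S sits to the right of Y, Y = QS⁻¹.
det S = -5, so S⁻¹ = [[-2/5, 3/5], [3/5, -2/5]].
Y = QS⁻¹ = [[-13, -17], [9, 16]] · [[-2/5, 3/5], [3/5, -2/5]] = [[-5, -1], [6, -1]].

Y = [[-5, -1], [6, -1]]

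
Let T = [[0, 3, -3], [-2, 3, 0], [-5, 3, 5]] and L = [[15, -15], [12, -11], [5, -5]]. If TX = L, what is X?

Left-multiplying both sides by T⁻¹ gives X = T⁻¹L.
T has determinant 3; T⁻¹ = [[5, -8, 3], [10/3, -5, 2], [3, -5, 2]].
X = T⁻¹L = [[5, -8, 3], [10/3, -5, 2], [3, -5, 2]] · [[15, -15], [12, -11], [5, -5]] = [[-6, -2], [0, -5], [-5, 0]].

X = [[-6, -2], [0, -5], [-5, 0]]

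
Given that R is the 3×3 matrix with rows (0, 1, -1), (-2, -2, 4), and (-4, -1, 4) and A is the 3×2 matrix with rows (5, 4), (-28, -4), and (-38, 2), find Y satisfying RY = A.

Y = [[6, 0], [2, 6], [-3, 2]]

R is on the left of Y, so left-multiply by R⁻¹: Y = R⁻¹A.
det R = -2, so R⁻¹ = [[2, 3/2, -1], [4, 2, -1], [3, 2, -1]].
Y = R⁻¹A = [[2, 3/2, -1], [4, 2, -1], [3, 2, -1]] · [[5, 4], [-28, -4], [-38, 2]] = [[6, 0], [2, 6], [-3, 2]].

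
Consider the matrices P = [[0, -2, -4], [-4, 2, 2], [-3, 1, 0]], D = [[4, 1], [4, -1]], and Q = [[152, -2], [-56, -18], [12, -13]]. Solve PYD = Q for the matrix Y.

Y = [[2, -4], [1, -4], [-5, -3]]

Left-multiply by P⁻¹ and right-multiply by D⁻¹: Y = P⁻¹QD⁻¹.
det P = 4, so P⁻¹ = [[-1/2, -1, 1], [-3/2, -3, 4], [1/2, 3/2, -2]].
D has determinant -8; D⁻¹ = [[1/8, 1/8], [1/2, -1/2]].
P⁻¹Q = [[-8, 6], [-12, 5], [-32, -2]].
Y = (P⁻¹Q)D⁻¹ = [[2, -4], [1, -4], [-5, -3]].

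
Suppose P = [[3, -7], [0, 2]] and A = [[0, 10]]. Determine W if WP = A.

W = [[0, 5]]

P is on the right of W, so right-multiply by P⁻¹: W = AP⁻¹.
P has determinant 6; P⁻¹ = [[1/3, 7/6], [0, 1/2]].
W = AP⁻¹ = [[0, 10]] · [[1/3, 7/6], [0, 1/2]] = [[0, 5]].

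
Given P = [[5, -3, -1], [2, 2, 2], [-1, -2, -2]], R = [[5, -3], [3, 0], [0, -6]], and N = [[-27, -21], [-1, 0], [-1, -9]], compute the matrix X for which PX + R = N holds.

PX = N − R = [[-32, -18], [-4, 0], [-1, -3]].
Left-multiplying both sides by P⁻¹ gives X = P⁻¹(N − R).
det P = -4; the adjugate gives P⁻¹ = [[0, 1, 1], [-1/2, 11/4, 3], [1/2, -13/4, -4]].
X = P⁻¹(N − R) = [[-5, -3], [2, 0], [1, 3]].

X = [[-5, -3], [2, 0], [1, 3]]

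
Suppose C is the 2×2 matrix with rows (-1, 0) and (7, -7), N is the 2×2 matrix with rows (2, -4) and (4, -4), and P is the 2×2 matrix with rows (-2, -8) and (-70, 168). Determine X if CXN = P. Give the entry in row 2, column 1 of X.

Left-multiply by C⁻¹ and right-multiply by N⁻¹: X = C⁻¹PN⁻¹.
det C = 7; the adjugate gives C⁻¹ = [[-1, 0], [-1, -1/7]].
det N = 8, so N⁻¹ = [[-1/2, 1/2], [-1/2, 1/4]].
C⁻¹P = [[2, 8], [12, -16]].
X = (C⁻¹P)N⁻¹ = [[-5, 3], [2, 2]].

2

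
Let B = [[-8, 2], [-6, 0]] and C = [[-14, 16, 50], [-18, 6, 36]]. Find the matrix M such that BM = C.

M = [[3, -1, -6], [5, 4, 1]]

Left-multiplying both sides by B⁻¹ gives M = B⁻¹C.
det B = 12, so B⁻¹ = [[0, -1/6], [1/2, -2/3]].
M = B⁻¹C = [[0, -1/6], [1/2, -2/3]] · [[-14, 16, 50], [-18, 6, 36]] = [[3, -1, -6], [5, 4, 1]].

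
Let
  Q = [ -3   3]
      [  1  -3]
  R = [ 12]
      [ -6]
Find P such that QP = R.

Left-multiplying both sides by Q⁻¹ gives P = Q⁻¹R.
Q has determinant 6; Q⁻¹ = [[-1/2, -1/2], [-1/6, -1/2]].
P = Q⁻¹R = [[-1/2, -1/2], [-1/6, -1/2]] · [[12], [-6]] = [[-3], [1]].

P = [[-3], [1]]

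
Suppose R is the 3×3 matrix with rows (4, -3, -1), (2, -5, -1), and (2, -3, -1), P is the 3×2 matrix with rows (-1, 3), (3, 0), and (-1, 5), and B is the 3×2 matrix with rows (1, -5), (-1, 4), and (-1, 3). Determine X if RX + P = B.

RX = B − P = [[2, -8], [-4, 4], [0, -2]].
Since R multiplies X on the left, X = R⁻¹(B − P).
det R = 4; the adjugate gives R⁻¹ = [[1/2, 0, -1/2], [0, -1/2, 1/2], [1, 3/2, -7/2]].
X = R⁻¹(B − P) = [[1, -3], [2, -3], [-4, 5]].

X = [[1, -3], [2, -3], [-4, 5]]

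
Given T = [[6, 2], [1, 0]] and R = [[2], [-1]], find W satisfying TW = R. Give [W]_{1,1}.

Left-multiplying both sides by T⁻¹ gives W = T⁻¹R.
T has determinant -2; T⁻¹ = [[0, 1], [1/2, -3]].
W = T⁻¹R = [[0, 1], [1/2, -3]] · [[2], [-1]] = [[-1], [4]].

-1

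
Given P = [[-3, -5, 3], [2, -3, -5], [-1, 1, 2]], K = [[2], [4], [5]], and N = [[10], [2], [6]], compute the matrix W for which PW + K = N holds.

PW = N − K = [[8], [-2], [1]].
P is on the left of W, so left-multiply by P⁻¹: W = P⁻¹(N − K).
P has determinant -5; P⁻¹ = [[1/5, -13/5, -34/5], [-1/5, 3/5, 9/5], [1/5, -8/5, -19/5]].
W = P⁻¹(N − K) = [[0], [-1], [1]].

W = [[0], [-1], [1]]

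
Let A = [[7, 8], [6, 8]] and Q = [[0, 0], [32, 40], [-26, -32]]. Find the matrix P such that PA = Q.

P = [[0, 0], [2, 3], [-2, -2]]

Right-multiplying both sides by A⁻¹ gives P = QA⁻¹.
A has determinant 8; A⁻¹ = [[1, -1], [-3/4, 7/8]].
P = QA⁻¹ = [[0, 0], [32, 40], [-26, -32]] · [[1, -1], [-3/4, 7/8]] = [[0, 0], [2, 3], [-2, -2]].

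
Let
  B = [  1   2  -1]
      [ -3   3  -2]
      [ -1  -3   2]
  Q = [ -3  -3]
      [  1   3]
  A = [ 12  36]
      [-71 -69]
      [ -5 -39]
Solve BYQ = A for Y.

Y = [[-5, 4], [1, 3], [-3, -2]]

Left-multiply by B⁻¹ and right-multiply by Q⁻¹: Y = B⁻¹AQ⁻¹.
det B = 4; the adjugate gives B⁻¹ = [[0, -1/4, -1/4], [2, 1/4, 5/4], [3, 1/4, 9/4]].
det Q = -6, so Q⁻¹ = [[-1/2, -1/2], [1/6, 1/2]].
B⁻¹A = [[19, 27], [0, 6], [7, 3]].
Y = (B⁻¹A)Q⁻¹ = [[-5, 4], [1, 3], [-3, -2]].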